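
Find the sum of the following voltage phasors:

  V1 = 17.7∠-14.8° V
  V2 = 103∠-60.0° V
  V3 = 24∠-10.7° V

Step 1 — Convert each phasor to rectangular form:
  V1 = 17.7·(cos(-14.8°) + j·sin(-14.8°)) = 17.11 - j4.521 V
  V2 = 103·(cos(-60.0°) + j·sin(-60.0°)) = 51.5 - j89.2 V
  V3 = 24·(cos(-10.7°) + j·sin(-10.7°)) = 23.58 - j4.456 V
Step 2 — Sum components: V_total = 92.2 - j98.18 V.
Step 3 — Convert to polar: |V_total| = 134.7 V, ∠V_total = -46.8°.

V_total = 134.7∠-46.8° V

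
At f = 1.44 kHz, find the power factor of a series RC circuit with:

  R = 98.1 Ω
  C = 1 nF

Step 1 — Angular frequency: ω = 2π·f = 2π·1440 = 9048 rad/s.
Step 2 — Component impedances:
  R: Z = R = 98.1 Ω
  C: Z = 1/(jωC) = -j/(ω·C) = 0 - j1.105e+05 Ω
Step 3 — Series combination: Z_total = R + C = 98.1 - j1.105e+05 Ω = 1.105e+05∠-89.9° Ω.
Step 4 — Power factor: PF = cos(φ) = Re(Z)/|Z| = 98.1/1.1052e+05 = 0.0008876.
Step 5 — Type: Im(Z) = -1.105e+05 ⇒ leading (phase φ = -89.9°).

PF = 0.0008876 (leading, φ = -89.9°)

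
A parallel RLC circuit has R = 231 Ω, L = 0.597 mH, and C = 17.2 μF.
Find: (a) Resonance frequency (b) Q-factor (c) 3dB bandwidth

Step 1 — Resonance: ω₀ = 1/√(LC) = 1/√(0.000597·1.72e-05) = 9868 rad/s.
Step 2 — f₀ = ω₀/(2π) = 1571 Hz.
Step 3 — Parallel Q: Q = R/(ω₀L) = 231/(9868·0.000597) = 39.21.
Step 4 — Bandwidth: Δω = ω₀/Q = 251.7 rad/s; BW = Δω/(2π) = 40.06 Hz.

(a) f₀ = 1571 Hz  (b) Q = 39.21  (c) BW = 40.06 Hz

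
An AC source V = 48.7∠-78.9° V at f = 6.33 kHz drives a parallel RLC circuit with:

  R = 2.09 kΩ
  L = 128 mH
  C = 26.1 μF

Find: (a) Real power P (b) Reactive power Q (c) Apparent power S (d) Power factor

Step 1 — Angular frequency: ω = 2π·f = 2π·6330 = 3.977e+04 rad/s.
Step 2 — Component impedances:
  R: Z = R = 2090 Ω
  L: Z = jωL = j·3.977e+04·0.128 = 0 + j5091 Ω
  C: Z = 1/(jωC) = -j/(ω·C) = 0 - j0.9633 Ω
Step 3 — Parallel combination: 1/Z_total = 1/R + 1/L + 1/C; Z_total = 0.0004442 - j0.9635 Ω = 0.9635∠-90.0° Ω.
Step 4 — Source phasor: V = 48.7∠-78.9° V = 9.376 - j47.79 V.
Step 5 — Current: I = V / Z = 49.6 + j9.708 A = 50.54∠11.1° A.
Step 6 — Complex power: S = V·I* = 1.135 - j2461 VA.
Step 7 — Real power: P = Re(S) = 1.135 W.
Step 8 — Reactive power: Q = Im(S) = -2461 VAR.
Step 9 — Apparent power: |S| = 2462 VA.
Step 10 — Power factor: PF = P/|S| = 0.000461 (leading).

(a) P = 1.135 W  (b) Q = -2461 VAR  (c) S = 2462 VA  (d) PF = 0.000461 (leading)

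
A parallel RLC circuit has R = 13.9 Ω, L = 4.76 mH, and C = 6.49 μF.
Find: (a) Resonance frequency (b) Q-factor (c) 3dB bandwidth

Step 1 — Resonance: ω₀ = 1/√(LC) = 1/√(0.00476·6.49e-06) = 5690 rad/s.
Step 2 — f₀ = ω₀/(2π) = 905.5 Hz.
Step 3 — Parallel Q: Q = R/(ω₀L) = 13.9/(5690·0.00476) = 0.5133.
Step 4 — Bandwidth: Δω = ω₀/Q = 1.109e+04 rad/s; BW = Δω/(2π) = 1764 Hz.

(a) f₀ = 905.5 Hz  (b) Q = 0.5133  (c) BW = 1764 Hz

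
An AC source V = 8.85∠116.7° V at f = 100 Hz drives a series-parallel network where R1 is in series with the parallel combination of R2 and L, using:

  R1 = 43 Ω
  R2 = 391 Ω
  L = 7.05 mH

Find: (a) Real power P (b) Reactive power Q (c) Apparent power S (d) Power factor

Step 1 — Angular frequency: ω = 2π·f = 2π·100 = 628.3 rad/s.
Step 2 — Component impedances:
  R1: Z = R = 43 Ω
  R2: Z = R = 391 Ω
  L: Z = jωL = j·628.3·0.00705 = 0 + j4.43 Ω
Step 3 — Parallel branch: R2 || L = 1/(1/R2 + 1/L) = 0.05018 + j4.429 Ω.
Step 4 — Series with R1: Z_total = R1 + (R2 || L) = 43.05 + j4.429 Ω = 43.28∠5.9° Ω.
Step 5 — Source phasor: V = 8.85∠116.7° V = -3.976 + j7.906 V.
Step 6 — Current: I = V / Z = -0.0727 + j0.1911 A = 0.2045∠110.8° A.
Step 7 — Complex power: S = V·I* = 1.8 + j0.1852 VA.
Step 8 — Real power: P = Re(S) = 1.8 W.
Step 9 — Reactive power: Q = Im(S) = 0.1852 VAR.
Step 10 — Apparent power: |S| = 1.81 VA.
Step 11 — Power factor: PF = P/|S| = 0.9947 (lagging).

(a) P = 1.8 W  (b) Q = 0.1852 VAR  (c) S = 1.81 VA  (d) PF = 0.9947 (lagging)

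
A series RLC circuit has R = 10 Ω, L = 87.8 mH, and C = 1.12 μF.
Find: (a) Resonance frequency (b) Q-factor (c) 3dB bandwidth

Step 1 — Resonance condition Im(Z)=0 gives ω₀ = 1/√(LC).
Step 2 — ω₀ = 1/√(0.0878·1.12e-06) = 3189 rad/s.
Step 3 — f₀ = ω₀/(2π) = 507.5 Hz.
Step 4 — Series Q: Q = ω₀L/R = 3189·0.0878/10 = 28.
Step 5 — 3dB bandwidth: Δω = ω₀/Q = 113.9 rad/s; BW = Δω/(2π) = 18.13 Hz.

(a) f₀ = 507.5 Hz  (b) Q = 28  (c) BW = 18.13 Hz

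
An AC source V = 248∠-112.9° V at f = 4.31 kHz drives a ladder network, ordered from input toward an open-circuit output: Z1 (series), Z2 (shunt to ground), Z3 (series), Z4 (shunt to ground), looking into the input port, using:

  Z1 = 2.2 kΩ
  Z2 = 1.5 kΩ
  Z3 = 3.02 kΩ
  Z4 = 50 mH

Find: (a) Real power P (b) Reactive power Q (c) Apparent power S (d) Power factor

Step 1 — Angular frequency: ω = 2π·f = 2π·4310 = 2.708e+04 rad/s.
Step 2 — Component impedances:
  Z1: Z = R = 2200 Ω
  Z2: Z = R = 1500 Ω
  Z3: Z = R = 3020 Ω
  Z4: Z = jωL = j·2.708e+04·0.05 = 0 + j1354 Ω
Step 3 — Ladder network (open output): work backward from the far end, alternating series and parallel combinations. Z_in = 3243 + j136.8 Ω = 3246∠2.4° Ω.
Step 4 — Source phasor: V = 248∠-112.9° V = -96.5 - j228.5 V.
Step 5 — Current: I = V / Z = -0.03267 - j0.06906 A = 0.0764∠-115.3° A.
Step 6 — Complex power: S = V·I* = 18.93 + j0.7987 VA.
Step 7 — Real power: P = Re(S) = 18.93 W.
Step 8 — Reactive power: Q = Im(S) = 0.7987 VAR.
Step 9 — Apparent power: |S| = 18.95 VA.
Step 10 — Power factor: PF = P/|S| = 0.9991 (lagging).

(a) P = 18.93 W  (b) Q = 0.7987 VAR  (c) S = 18.95 VA  (d) PF = 0.9991 (lagging)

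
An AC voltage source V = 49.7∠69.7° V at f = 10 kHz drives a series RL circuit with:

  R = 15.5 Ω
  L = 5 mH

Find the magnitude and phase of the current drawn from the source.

Step 1 — Angular frequency: ω = 2π·f = 2π·1e+04 = 6.283e+04 rad/s.
Step 2 — Component impedances:
  R: Z = R = 15.5 Ω
  L: Z = jωL = j·6.283e+04·0.005 = 0 + j314.2 Ω
Step 3 — Series combination: Z_total = R + L = 15.5 + j314.2 Ω = 314.5∠87.2° Ω.
Step 4 — Source phasor: V = 49.7∠69.7° V = 17.24 + j46.61 V.
Step 5 — Ohm's law: I = V / Z_total = (17.24 + j46.61) / (15.5 + j314.2) = 0.1507 - j0.04745 A.
Step 6 — Convert to polar: |I| = 0.158 A, ∠I = -17.5°.

I = 0.158∠-17.5° A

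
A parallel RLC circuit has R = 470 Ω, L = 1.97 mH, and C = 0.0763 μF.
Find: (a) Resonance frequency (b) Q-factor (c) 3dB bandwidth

Step 1 — Resonance: ω₀ = 1/√(LC) = 1/√(0.00197·7.63e-08) = 8.157e+04 rad/s.
Step 2 — f₀ = ω₀/(2π) = 1.298e+04 Hz.
Step 3 — Parallel Q: Q = R/(ω₀L) = 470/(8.157e+04·0.00197) = 2.925.
Step 4 — Bandwidth: Δω = ω₀/Q = 2.789e+04 rad/s; BW = Δω/(2π) = 4438 Hz.

(a) f₀ = 1.298e+04 Hz  (b) Q = 2.925  (c) BW = 4438 Hz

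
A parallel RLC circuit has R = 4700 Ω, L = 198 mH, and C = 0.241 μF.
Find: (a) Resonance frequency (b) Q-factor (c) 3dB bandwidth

Step 1 — Resonance: ω₀ = 1/√(LC) = 1/√(0.198·2.41e-07) = 4578 rad/s.
Step 2 — f₀ = ω₀/(2π) = 728.6 Hz.
Step 3 — Parallel Q: Q = R/(ω₀L) = 4700/(4578·0.198) = 5.185.
Step 4 — Bandwidth: Δω = ω₀/Q = 882.8 rad/s; BW = Δω/(2π) = 140.5 Hz.

(a) f₀ = 728.6 Hz  (b) Q = 5.185  (c) BW = 140.5 Hz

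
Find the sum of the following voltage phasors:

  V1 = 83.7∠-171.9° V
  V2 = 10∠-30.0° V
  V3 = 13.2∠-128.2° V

Step 1 — Convert each phasor to rectangular form:
  V1 = 83.7·(cos(-171.9°) + j·sin(-171.9°)) = -82.86 - j11.79 V
  V2 = 10·(cos(-30.0°) + j·sin(-30.0°)) = 8.66 - j5 V
  V3 = 13.2·(cos(-128.2°) + j·sin(-128.2°)) = -8.163 - j10.37 V
Step 2 — Sum components: V_total = -82.37 - j27.17 V.
Step 3 — Convert to polar: |V_total| = 86.73 V, ∠V_total = -161.7°.

V_total = 86.73∠-161.7° V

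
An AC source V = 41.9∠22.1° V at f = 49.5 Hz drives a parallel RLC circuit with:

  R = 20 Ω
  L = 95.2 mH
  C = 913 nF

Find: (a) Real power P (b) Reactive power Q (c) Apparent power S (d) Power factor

Step 1 — Angular frequency: ω = 2π·f = 2π·49.5 = 311 rad/s.
Step 2 — Component impedances:
  R: Z = R = 20 Ω
  L: Z = jωL = j·311·0.0952 = 0 + j29.61 Ω
  C: Z = 1/(jωC) = -j/(ω·C) = 0 - j3522 Ω
Step 3 — Parallel combination: 1/Z_total = 1/R + 1/L + 1/C; Z_total = 13.81 + j9.247 Ω = 16.62∠33.8° Ω.
Step 4 — Source phasor: V = 41.9∠22.1° V = 38.82 + j15.76 V.
Step 5 — Current: I = V / Z = 2.469 - j0.5119 A = 2.522∠-11.7° A.
Step 6 — Complex power: S = V·I* = 87.78 + j58.79 VA.
Step 7 — Real power: P = Re(S) = 87.78 W.
Step 8 — Reactive power: Q = Im(S) = 58.79 VAR.
Step 9 — Apparent power: |S| = 105.7 VA.
Step 10 — Power factor: PF = P/|S| = 0.8308 (lagging).

(a) P = 87.78 W  (b) Q = 58.79 VAR  (c) S = 105.7 VA  (d) PF = 0.8308 (lagging)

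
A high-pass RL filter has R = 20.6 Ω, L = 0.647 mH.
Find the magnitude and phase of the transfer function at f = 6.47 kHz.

Step 1 — Angular frequency: ω = 2π·6470 = 4.065e+04 rad/s.
Step 2 — Transfer function: H(jω) = jωL/(R + jωL).
Step 3 — Numerator jωL = j·26.3; denominator R + jωL = 20.6 + j26.3.
Step 4 — H = 0.6198 + j0.4854.
Step 5 — Magnitude: |H| = 0.7873 (-2.1 dB); phase: φ = 38.1°.

|H| = 0.7873 (-2.1 dB), φ = 38.1°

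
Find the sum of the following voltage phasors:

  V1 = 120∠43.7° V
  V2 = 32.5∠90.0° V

Step 1 — Convert each phasor to rectangular form:
  V1 = 120·(cos(43.7°) + j·sin(43.7°)) = 86.76 + j82.91 V
  V2 = 32.5·(cos(90.0°) + j·sin(90.0°)) = 0 + j32.5 V
Step 2 — Sum components: V_total = 86.76 + j115.4 V.
Step 3 — Convert to polar: |V_total| = 144.4 V, ∠V_total = 53.1°.

V_total = 144.4∠53.1° V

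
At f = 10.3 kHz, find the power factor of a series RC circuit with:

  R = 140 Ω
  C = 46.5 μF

Step 1 — Angular frequency: ω = 2π·f = 2π·1.03e+04 = 6.472e+04 rad/s.
Step 2 — Component impedances:
  R: Z = R = 140 Ω
  C: Z = 1/(jωC) = -j/(ω·C) = 0 - j0.3323 Ω
Step 3 — Series combination: Z_total = R + C = 140 - j0.3323 Ω = 140∠-0.1° Ω.
Step 4 — Power factor: PF = cos(φ) = Re(Z)/|Z| = 140/140 = 1.
Step 5 — Type: Im(Z) = -0.3323 ⇒ leading (phase φ = -0.1°).

PF = 1 (leading, φ = -0.1°)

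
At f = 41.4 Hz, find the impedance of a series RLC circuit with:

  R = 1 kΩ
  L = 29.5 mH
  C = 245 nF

Step 1 — Angular frequency: ω = 2π·f = 2π·41.4 = 260.1 rad/s.
Step 2 — Component impedances:
  R: Z = R = 1000 Ω
  L: Z = jωL = j·260.1·0.0295 = 0 + j7.674 Ω
  C: Z = 1/(jωC) = -j/(ω·C) = 0 - j1.569e+04 Ω
Step 3 — Series combination: Z_total = R + L + C = 1000 - j1.568e+04 Ω = 1.572e+04∠-86.4° Ω.

Z = 1000 - j1.568e+04 Ω = 1.572e+04∠-86.4° Ω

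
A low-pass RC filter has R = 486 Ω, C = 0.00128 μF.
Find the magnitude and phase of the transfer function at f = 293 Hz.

Step 1 — Angular frequency: ω = 2π·293 = 1841 rad/s.
Step 2 — Transfer function: H(jω) = 1/(1 + jωRC).
Step 3 — Denominator: 1 + jωRC = 1 + j·1841·486·1.28e-09 = 1 + j0.001145.
Step 4 — H = 1 - j0.001145.
Step 5 — Magnitude: |H| = 1 (-0.0 dB); phase: φ = -0.1°.

|H| = 1 (-0.0 dB), φ = -0.1°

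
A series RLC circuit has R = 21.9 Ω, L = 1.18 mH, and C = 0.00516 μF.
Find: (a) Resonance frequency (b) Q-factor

Step 1 — Resonance condition Im(Z)=0 gives ω₀ = 1/√(LC).
Step 2 — ω₀ = 1/√(0.00118·5.16e-09) = 4.053e+05 rad/s.
Step 3 — f₀ = ω₀/(2π) = 6.45e+04 Hz.
Step 4 — Series Q: Q = ω₀L/R = 4.053e+05·0.00118/21.9 = 21.84.

(a) f₀ = 6.45e+04 Hz  (b) Q = 21.84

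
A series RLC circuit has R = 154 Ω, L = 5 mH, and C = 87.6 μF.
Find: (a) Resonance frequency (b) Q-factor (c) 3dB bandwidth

Step 1 — Resonance condition Im(Z)=0 gives ω₀ = 1/√(LC).
Step 2 — ω₀ = 1/√(0.005·8.76e-05) = 1511 rad/s.
Step 3 — f₀ = ω₀/(2π) = 240.5 Hz.
Step 4 — Series Q: Q = ω₀L/R = 1511·0.005/154 = 0.04906.
Step 5 — 3dB bandwidth: Δω = ω₀/Q = 3.08e+04 rad/s; BW = Δω/(2π) = 4902 Hz.

(a) f₀ = 240.5 Hz  (b) Q = 0.04906  (c) BW = 4902 Hz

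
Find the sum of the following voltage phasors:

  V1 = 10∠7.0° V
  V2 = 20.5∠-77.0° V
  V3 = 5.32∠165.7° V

Step 1 — Convert each phasor to rectangular form:
  V1 = 10·(cos(7.0°) + j·sin(7.0°)) = 9.925 + j1.219 V
  V2 = 20.5·(cos(-77.0°) + j·sin(-77.0°)) = 4.611 - j19.97 V
  V3 = 5.32·(cos(165.7°) + j·sin(165.7°)) = -5.155 + j1.314 V
Step 2 — Sum components: V_total = 9.382 - j17.44 V.
Step 3 — Convert to polar: |V_total| = 19.8 V, ∠V_total = -61.7°.

V_total = 19.8∠-61.7° V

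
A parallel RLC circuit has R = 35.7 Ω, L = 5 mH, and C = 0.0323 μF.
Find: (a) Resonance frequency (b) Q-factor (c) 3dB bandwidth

Step 1 — Resonance: ω₀ = 1/√(LC) = 1/√(0.005·3.23e-08) = 7.869e+04 rad/s.
Step 2 — f₀ = ω₀/(2π) = 1.252e+04 Hz.
Step 3 — Parallel Q: Q = R/(ω₀L) = 35.7/(7.869e+04·0.005) = 0.09074.
Step 4 — Bandwidth: Δω = ω₀/Q = 8.672e+05 rad/s; BW = Δω/(2π) = 1.38e+05 Hz.

(a) f₀ = 1.252e+04 Hz  (b) Q = 0.09074  (c) BW = 1.38e+05 Hz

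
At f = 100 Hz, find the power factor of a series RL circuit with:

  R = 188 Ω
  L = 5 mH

Step 1 — Angular frequency: ω = 2π·f = 2π·100 = 628.3 rad/s.
Step 2 — Component impedances:
  R: Z = R = 188 Ω
  L: Z = jωL = j·628.3·0.005 = 0 + j3.142 Ω
Step 3 — Series combination: Z_total = R + L = 188 + j3.142 Ω = 188∠1.0° Ω.
Step 4 — Power factor: PF = cos(φ) = Re(Z)/|Z| = 188/188.026 = 0.9999.
Step 5 — Type: Im(Z) = 3.142 ⇒ lagging (phase φ = 1.0°).

PF = 0.9999 (lagging, φ = 1.0°)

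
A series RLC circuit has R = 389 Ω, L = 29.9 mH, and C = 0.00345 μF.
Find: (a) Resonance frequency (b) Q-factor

Step 1 — Resonance condition Im(Z)=0 gives ω₀ = 1/√(LC).
Step 2 — ω₀ = 1/√(0.0299·3.45e-09) = 9.846e+04 rad/s.
Step 3 — f₀ = ω₀/(2π) = 1.567e+04 Hz.
Step 4 — Series Q: Q = ω₀L/R = 9.846e+04·0.0299/389 = 7.568.

(a) f₀ = 1.567e+04 Hz  (b) Q = 7.568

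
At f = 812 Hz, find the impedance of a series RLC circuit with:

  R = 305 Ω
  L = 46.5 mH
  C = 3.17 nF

Step 1 — Angular frequency: ω = 2π·f = 2π·812 = 5102 rad/s.
Step 2 — Component impedances:
  R: Z = R = 305 Ω
  L: Z = jωL = j·5102·0.0465 = 0 + j237.2 Ω
  C: Z = 1/(jωC) = -j/(ω·C) = 0 - j6.183e+04 Ω
Step 3 — Series combination: Z_total = R + L + C = 305 - j6.159e+04 Ω = 6.159e+04∠-89.7° Ω.

Z = 305 - j6.159e+04 Ω = 6.159e+04∠-89.7° Ω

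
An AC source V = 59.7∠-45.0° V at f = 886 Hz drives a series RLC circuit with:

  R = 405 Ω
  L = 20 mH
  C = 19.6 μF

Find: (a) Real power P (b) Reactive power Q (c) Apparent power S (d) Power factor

Step 1 — Angular frequency: ω = 2π·f = 2π·886 = 5567 rad/s.
Step 2 — Component impedances:
  R: Z = R = 405 Ω
  L: Z = jωL = j·5567·0.02 = 0 + j111.3 Ω
  C: Z = 1/(jωC) = -j/(ω·C) = 0 - j9.165 Ω
Step 3 — Series combination: Z_total = R + L + C = 405 + j102.2 Ω = 417.7∠14.2° Ω.
Step 4 — Source phasor: V = 59.7∠-45.0° V = 42.21 - j42.21 V.
Step 5 — Current: I = V / Z = 0.07327 - j0.1227 A = 0.1429∠-59.2° A.
Step 6 — Complex power: S = V·I* = 8.274 + j2.087 VA.
Step 7 — Real power: P = Re(S) = 8.274 W.
Step 8 — Reactive power: Q = Im(S) = 2.087 VAR.
Step 9 — Apparent power: |S| = 8.533 VA.
Step 10 — Power factor: PF = P/|S| = 0.9696 (lagging).

(a) P = 8.274 W  (b) Q = 2.087 VAR  (c) S = 8.533 VA  (d) PF = 0.9696 (lagging)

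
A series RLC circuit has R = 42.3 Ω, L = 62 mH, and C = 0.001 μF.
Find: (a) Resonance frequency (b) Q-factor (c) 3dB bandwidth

Step 1 — Resonance: ω₀ = 1/√(LC) = 1/√(0.062·1e-09) = 1.27e+05 rad/s.
Step 2 — f₀ = ω₀/(2π) = 2.021e+04 Hz.
Step 3 — Series Q: Q = ω₀L/R = 1.27e+05·0.062/42.3 = 186.1.
Step 4 — Bandwidth: Δω = ω₀/Q = 682.3 rad/s; BW = Δω/(2π) = 108.6 Hz.

(a) f₀ = 2.021e+04 Hz  (b) Q = 186.1  (c) BW = 108.6 Hz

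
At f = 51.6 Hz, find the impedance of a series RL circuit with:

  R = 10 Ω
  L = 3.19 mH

Step 1 — Angular frequency: ω = 2π·f = 2π·51.6 = 324.2 rad/s.
Step 2 — Component impedances:
  R: Z = R = 10 Ω
  L: Z = jωL = j·324.2·0.00319 = 0 + j1.034 Ω
Step 3 — Series combination: Z_total = R + L = 10 + j1.034 Ω = 10.05∠5.9° Ω.

Z = 10 + j1.034 Ω = 10.05∠5.9° Ω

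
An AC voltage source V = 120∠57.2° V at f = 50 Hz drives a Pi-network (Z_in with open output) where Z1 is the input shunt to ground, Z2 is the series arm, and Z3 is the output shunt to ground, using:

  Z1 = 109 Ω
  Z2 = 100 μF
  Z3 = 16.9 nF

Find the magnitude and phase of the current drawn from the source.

Step 1 — Angular frequency: ω = 2π·f = 2π·50 = 314.2 rad/s.
Step 2 — Component impedances:
  Z1: Z = R = 109 Ω
  Z2: Z = 1/(jωC) = -j/(ω·C) = 0 - j31.83 Ω
  Z3: Z = 1/(jωC) = -j/(ω·C) = 0 - j1.883e+05 Ω
Step 3 — With open output, the series arm Z2 and the output shunt Z3 appear in series to ground: Z2 + Z3 = 0 - j1.884e+05 Ω.
Step 4 — Parallel with input shunt Z1: Z_in = Z1 || (Z2 + Z3) = 109 - j0.06307 Ω = 109∠-0.0° Ω.
Step 5 — Source phasor: V = 120∠57.2° V = 65 + j100.9 V.
Step 6 — Ohm's law: I = V / Z_total = (65 + j100.9) / (109 - j0.06307) = 0.5958 + j0.9257 A.
Step 7 — Convert to polar: |I| = 1.101 A, ∠I = 57.2°.

I = 1.101∠57.2° A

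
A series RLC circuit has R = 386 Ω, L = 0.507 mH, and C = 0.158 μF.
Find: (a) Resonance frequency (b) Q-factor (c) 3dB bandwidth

Step 1 — Resonance: ω₀ = 1/√(LC) = 1/√(0.000507·1.58e-07) = 1.117e+05 rad/s.
Step 2 — f₀ = ω₀/(2π) = 1.778e+04 Hz.
Step 3 — Series Q: Q = ω₀L/R = 1.117e+05·0.000507/386 = 0.1468.
Step 4 — Bandwidth: Δω = ω₀/Q = 7.613e+05 rad/s; BW = Δω/(2π) = 1.212e+05 Hz.

(a) f₀ = 1.778e+04 Hz  (b) Q = 0.1468  (c) BW = 1.212e+05 Hz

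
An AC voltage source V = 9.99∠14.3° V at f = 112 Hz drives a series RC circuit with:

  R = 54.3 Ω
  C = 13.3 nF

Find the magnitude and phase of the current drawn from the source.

Step 1 — Angular frequency: ω = 2π·f = 2π·112 = 703.7 rad/s.
Step 2 — Component impedances:
  R: Z = R = 54.3 Ω
  C: Z = 1/(jωC) = -j/(ω·C) = 0 - j1.068e+05 Ω
Step 3 — Series combination: Z_total = R + C = 54.3 - j1.068e+05 Ω = 1.068e+05∠-90.0° Ω.
Step 4 — Source phasor: V = 9.99∠14.3° V = 9.68 + j2.468 V.
Step 5 — Ohm's law: I = V / Z_total = (9.68 + j2.468) / (54.3 - j1.068e+05) = -2.305e-05 + j9.062e-05 A.
Step 6 — Convert to polar: |I| = 9.35e-05 A, ∠I = 104.3°.

I = 9.35e-05∠104.3° A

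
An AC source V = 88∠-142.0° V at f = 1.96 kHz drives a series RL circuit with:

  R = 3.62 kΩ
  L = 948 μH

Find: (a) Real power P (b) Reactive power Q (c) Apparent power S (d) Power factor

Step 1 — Angular frequency: ω = 2π·f = 2π·1960 = 1.232e+04 rad/s.
Step 2 — Component impedances:
  R: Z = R = 3620 Ω
  L: Z = jωL = j·1.232e+04·0.000948 = 0 + j11.67 Ω
Step 3 — Series combination: Z_total = R + L = 3620 + j11.67 Ω = 3620∠0.2° Ω.
Step 4 — Source phasor: V = 88∠-142.0° V = -69.34 - j54.18 V.
Step 5 — Current: I = V / Z = -0.0192 - j0.0149 A = 0.02431∠-142.2° A.
Step 6 — Complex power: S = V·I* = 2.139 + j0.006899 VA.
Step 7 — Real power: P = Re(S) = 2.139 W.
Step 8 — Reactive power: Q = Im(S) = 0.006899 VAR.
Step 9 — Apparent power: |S| = 2.139 VA.
Step 10 — Power factor: PF = P/|S| = 1 (lagging).

(a) P = 2.139 W  (b) Q = 0.006899 VAR  (c) S = 2.139 VA  (d) PF = 1 (lagging)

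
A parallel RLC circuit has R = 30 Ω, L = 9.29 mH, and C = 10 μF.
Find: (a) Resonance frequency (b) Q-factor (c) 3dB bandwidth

Step 1 — Resonance: ω₀ = 1/√(LC) = 1/√(0.00929·1e-05) = 3281 rad/s.
Step 2 — f₀ = ω₀/(2π) = 522.2 Hz.
Step 3 — Parallel Q: Q = R/(ω₀L) = 30/(3281·0.00929) = 0.9843.
Step 4 — Bandwidth: Δω = ω₀/Q = 3333 rad/s; BW = Δω/(2π) = 530.5 Hz.

(a) f₀ = 522.2 Hz  (b) Q = 0.9843  (c) BW = 530.5 Hz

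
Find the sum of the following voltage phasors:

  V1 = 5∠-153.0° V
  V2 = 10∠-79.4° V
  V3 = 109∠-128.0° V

Step 1 — Convert each phasor to rectangular form:
  V1 = 5·(cos(-153.0°) + j·sin(-153.0°)) = -4.455 - j2.27 V
  V2 = 10·(cos(-79.4°) + j·sin(-79.4°)) = 1.84 - j9.829 V
  V3 = 109·(cos(-128.0°) + j·sin(-128.0°)) = -67.11 - j85.89 V
Step 2 — Sum components: V_total = -69.72 - j97.99 V.
Step 3 — Convert to polar: |V_total| = 120.3 V, ∠V_total = -125.4°.

V_total = 120.3∠-125.4° V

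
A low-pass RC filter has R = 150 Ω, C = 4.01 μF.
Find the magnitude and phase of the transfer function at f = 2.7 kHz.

Step 1 — Angular frequency: ω = 2π·2700 = 1.696e+04 rad/s.
Step 2 — Transfer function: H(jω) = 1/(1 + jωRC).
Step 3 — Denominator: 1 + jωRC = 1 + j·1.696e+04·150·4.01e-06 = 1 + j10.2.
Step 4 — H = 0.009512 - j0.09707.
Step 5 — Magnitude: |H| = 0.09753 (-20.2 dB); phase: φ = -84.4°.

|H| = 0.09753 (-20.2 dB), φ = -84.4°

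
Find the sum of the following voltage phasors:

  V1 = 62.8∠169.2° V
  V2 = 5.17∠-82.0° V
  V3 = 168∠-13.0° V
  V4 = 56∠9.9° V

Step 1 — Convert each phasor to rectangular form:
  V1 = 62.8·(cos(169.2°) + j·sin(169.2°)) = -61.69 + j11.77 V
  V2 = 5.17·(cos(-82.0°) + j·sin(-82.0°)) = 0.7195 - j5.12 V
  V3 = 168·(cos(-13.0°) + j·sin(-13.0°)) = 163.7 - j37.79 V
  V4 = 56·(cos(9.9°) + j·sin(9.9°)) = 55.17 + j9.628 V
Step 2 — Sum components: V_total = 157.9 - j21.52 V.
Step 3 — Convert to polar: |V_total| = 159.4 V, ∠V_total = -7.8°.

V_total = 159.4∠-7.8° V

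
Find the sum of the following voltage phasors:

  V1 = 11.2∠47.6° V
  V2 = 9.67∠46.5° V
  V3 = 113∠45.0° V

Step 1 — Convert each phasor to rectangular form:
  V1 = 11.2·(cos(47.6°) + j·sin(47.6°)) = 7.552 + j8.271 V
  V2 = 9.67·(cos(46.5°) + j·sin(46.5°)) = 6.656 + j7.014 V
  V3 = 113·(cos(45.0°) + j·sin(45.0°)) = 79.9 + j79.9 V
Step 2 — Sum components: V_total = 94.11 + j95.19 V.
Step 3 — Convert to polar: |V_total| = 133.9 V, ∠V_total = 45.3°.

V_total = 133.9∠45.3° V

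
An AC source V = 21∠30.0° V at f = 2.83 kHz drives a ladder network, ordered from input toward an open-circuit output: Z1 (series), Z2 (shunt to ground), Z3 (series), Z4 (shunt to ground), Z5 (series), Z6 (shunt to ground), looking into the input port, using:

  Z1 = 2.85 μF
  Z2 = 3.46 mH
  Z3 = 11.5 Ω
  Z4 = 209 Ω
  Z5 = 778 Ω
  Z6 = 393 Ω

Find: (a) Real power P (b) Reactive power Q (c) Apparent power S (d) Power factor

Step 1 — Angular frequency: ω = 2π·f = 2π·2830 = 1.778e+04 rad/s.
Step 2 — Component impedances:
  Z1: Z = 1/(jωC) = -j/(ω·C) = 0 - j19.73 Ω
  Z2: Z = jωL = j·1.778e+04·0.00346 = 0 + j61.52 Ω
  Z3: Z = R = 11.5 Ω
  Z4: Z = R = 209 Ω
  Z5: Z = R = 778 Ω
  Z6: Z = R = 393 Ω
Step 3 — Ladder network (open output): work backward from the far end, alternating series and parallel combinations. Z_in = 18.12 + j35.89 Ω = 40.2∠63.2° Ω.
Step 4 — Source phasor: V = 21∠30.0° V = 18.19 + j10.5 V.
Step 5 — Current: I = V / Z = 0.437 - j0.2861 A = 0.5224∠-33.2° A.
Step 6 — Complex power: S = V·I* = 4.944 + j9.792 VA.
Step 7 — Real power: P = Re(S) = 4.944 W.
Step 8 — Reactive power: Q = Im(S) = 9.792 VAR.
Step 9 — Apparent power: |S| = 10.97 VA.
Step 10 — Power factor: PF = P/|S| = 0.4507 (lagging).

(a) P = 4.944 W  (b) Q = 9.792 VAR  (c) S = 10.97 VA  (d) PF = 0.4507 (lagging)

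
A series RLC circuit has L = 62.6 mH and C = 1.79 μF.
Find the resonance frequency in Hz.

Step 1 — Resonance condition Im(Z)=0 gives ω₀ = 1/√(LC).
Step 2 — ω₀ = 1/√(0.0626·1.79e-06) = 2987 rad/s.
Step 3 — f₀ = ω₀/(2π) = 475.5 Hz.

f₀ = 475.5 Hz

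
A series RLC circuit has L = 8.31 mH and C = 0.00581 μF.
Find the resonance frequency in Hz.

Step 1 — Resonance condition Im(Z)=0 gives ω₀ = 1/√(LC).
Step 2 — ω₀ = 1/√(0.00831·5.81e-09) = 1.439e+05 rad/s.
Step 3 — f₀ = ω₀/(2π) = 2.291e+04 Hz.

f₀ = 2.291e+04 Hz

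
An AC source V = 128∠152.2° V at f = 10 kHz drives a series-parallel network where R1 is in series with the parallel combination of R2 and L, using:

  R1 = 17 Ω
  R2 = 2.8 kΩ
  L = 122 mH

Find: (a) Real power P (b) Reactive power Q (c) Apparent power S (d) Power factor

Step 1 — Angular frequency: ω = 2π·f = 2π·1e+04 = 6.283e+04 rad/s.
Step 2 — Component impedances:
  R1: Z = R = 17 Ω
  R2: Z = R = 2800 Ω
  L: Z = jωL = j·6.283e+04·0.122 = 0 + j7665 Ω
Step 3 — Parallel branch: R2 || L = 1/(1/R2 + 1/L) = 2470 + j902.4 Ω.
Step 4 — Series with R1: Z_total = R1 + (R2 || L) = 2487 + j902.4 Ω = 2646∠19.9° Ω.
Step 5 — Source phasor: V = 128∠152.2° V = -113.2 + j59.7 V.
Step 6 — Current: I = V / Z = -0.03253 + j0.0358 A = 0.04837∠132.3° A.
Step 7 — Complex power: S = V·I* = 5.821 + j2.112 VA.
Step 8 — Real power: P = Re(S) = 5.821 W.
Step 9 — Reactive power: Q = Im(S) = 2.112 VAR.
Step 10 — Apparent power: |S| = 6.192 VA.
Step 11 — Power factor: PF = P/|S| = 0.9401 (lagging).

(a) P = 5.821 W  (b) Q = 2.112 VAR  (c) S = 6.192 VA  (d) PF = 0.9401 (lagging)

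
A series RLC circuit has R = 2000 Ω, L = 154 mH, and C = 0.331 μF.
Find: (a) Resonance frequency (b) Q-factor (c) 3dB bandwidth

Step 1 — Resonance condition Im(Z)=0 gives ω₀ = 1/√(LC).
Step 2 — ω₀ = 1/√(0.154·3.31e-07) = 4429 rad/s.
Step 3 — f₀ = ω₀/(2π) = 704.9 Hz.
Step 4 — Series Q: Q = ω₀L/R = 4429·0.154/2000 = 0.341.
Step 5 — 3dB bandwidth: Δω = ω₀/Q = 1.299e+04 rad/s; BW = Δω/(2π) = 2067 Hz.

(a) f₀ = 704.9 Hz  (b) Q = 0.341  (c) BW = 2067 Hz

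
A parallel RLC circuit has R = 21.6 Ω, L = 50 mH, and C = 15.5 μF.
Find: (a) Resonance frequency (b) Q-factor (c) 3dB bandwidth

Step 1 — Resonance: ω₀ = 1/√(LC) = 1/√(0.05·1.55e-05) = 1136 rad/s.
Step 2 — f₀ = ω₀/(2π) = 180.8 Hz.
Step 3 — Parallel Q: Q = R/(ω₀L) = 21.6/(1136·0.05) = 0.3803.
Step 4 — Bandwidth: Δω = ω₀/Q = 2987 rad/s; BW = Δω/(2π) = 475.4 Hz.

(a) f₀ = 180.8 Hz  (b) Q = 0.3803  (c) BW = 475.4 Hz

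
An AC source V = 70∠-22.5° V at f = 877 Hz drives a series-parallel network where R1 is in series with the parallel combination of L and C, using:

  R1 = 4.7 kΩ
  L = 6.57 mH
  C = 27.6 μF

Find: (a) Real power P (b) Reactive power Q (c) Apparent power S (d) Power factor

Step 1 — Angular frequency: ω = 2π·f = 2π·877 = 5510 rad/s.
Step 2 — Component impedances:
  R1: Z = R = 4700 Ω
  L: Z = jωL = j·5510·0.00657 = 0 + j36.2 Ω
  C: Z = 1/(jωC) = -j/(ω·C) = 0 - j6.575 Ω
Step 3 — Parallel branch: L || C = 1/(1/L + 1/C) = 0 - j8.034 Ω.
Step 4 — Series with R1: Z_total = R1 + (L || C) = 4700 - j8.034 Ω = 4700∠-0.1° Ω.
Step 5 — Source phasor: V = 70∠-22.5° V = 64.67 - j26.79 V.
Step 6 — Current: I = V / Z = 0.01377 - j0.005676 A = 0.01489∠-22.4° A.
Step 7 — Complex power: S = V·I* = 1.043 - j0.001782 VA.
Step 8 — Real power: P = Re(S) = 1.043 W.
Step 9 — Reactive power: Q = Im(S) = -0.001782 VAR.
Step 10 — Apparent power: |S| = 1.043 VA.
Step 11 — Power factor: PF = P/|S| = 1 (leading).

(a) P = 1.043 W  (b) Q = -0.001782 VAR  (c) S = 1.043 VA  (d) PF = 1 (leading)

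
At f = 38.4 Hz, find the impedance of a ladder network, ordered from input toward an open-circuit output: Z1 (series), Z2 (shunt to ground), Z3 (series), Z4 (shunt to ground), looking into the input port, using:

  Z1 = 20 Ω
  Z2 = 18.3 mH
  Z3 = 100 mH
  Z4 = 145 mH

Step 1 — Angular frequency: ω = 2π·f = 2π·38.4 = 241.3 rad/s.
Step 2 — Component impedances:
  Z1: Z = R = 20 Ω
  Z2: Z = jωL = j·241.3·0.0183 = 0 + j4.415 Ω
  Z3: Z = jωL = j·241.3·0.1 = 0 + j24.13 Ω
  Z4: Z = jωL = j·241.3·0.145 = 0 + j34.98 Ω
Step 3 — Ladder network (open output): work backward from the far end, alternating series and parallel combinations. Z_in = 20 + j4.108 Ω = 20.42∠11.6° Ω.

Z = 20 + j4.108 Ω = 20.42∠11.6° Ω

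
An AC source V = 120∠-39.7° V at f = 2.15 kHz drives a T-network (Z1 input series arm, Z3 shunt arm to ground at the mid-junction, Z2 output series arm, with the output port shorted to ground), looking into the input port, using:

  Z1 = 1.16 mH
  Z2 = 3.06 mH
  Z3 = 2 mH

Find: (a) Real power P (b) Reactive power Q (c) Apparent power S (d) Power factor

Step 1 — Angular frequency: ω = 2π·f = 2π·2150 = 1.351e+04 rad/s.
Step 2 — Component impedances:
  Z1: Z = jωL = j·1.351e+04·0.00116 = 0 + j15.67 Ω
  Z2: Z = jωL = j·1.351e+04·0.00306 = 0 + j41.34 Ω
  Z3: Z = jωL = j·1.351e+04·0.002 = 0 + j27.02 Ω
Step 3 — With the output port shorted to ground, the output series arm Z2 runs from the junction to ground; the shunt arm Z3 also runs from the junction to ground. They appear in parallel: Z3 || Z2 = 0 + j16.34 Ω.
Step 4 — Series with input arm Z1: Z_in = Z1 + (Z3 || Z2) = 0 + j32.01 Ω = 32.01∠90.0° Ω.
Step 5 — Source phasor: V = 120∠-39.7° V = 92.33 - j76.65 V.
Step 6 — Current: I = V / Z = -2.395 - j2.884 A = 3.749∠-129.7° A.
Step 7 — Complex power: S = V·I* = 0 + j449.9 VA.
Step 8 — Real power: P = Re(S) = 0 W.
Step 9 — Reactive power: Q = Im(S) = 449.9 VAR.
Step 10 — Apparent power: |S| = 449.9 VA.
Step 11 — Power factor: PF = P/|S| = 0 (lagging).

(a) P = 0 W  (b) Q = 449.9 VAR  (c) S = 449.9 VA  (d) PF = 0 (lagging)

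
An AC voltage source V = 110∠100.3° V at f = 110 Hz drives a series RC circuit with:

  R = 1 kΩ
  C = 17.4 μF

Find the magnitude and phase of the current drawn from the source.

Step 1 — Angular frequency: ω = 2π·f = 2π·110 = 691.2 rad/s.
Step 2 — Component impedances:
  R: Z = R = 1000 Ω
  C: Z = 1/(jωC) = -j/(ω·C) = 0 - j83.15 Ω
Step 3 — Series combination: Z_total = R + C = 1000 - j83.15 Ω = 1003∠-4.8° Ω.
Step 4 — Source phasor: V = 110∠100.3° V = -19.67 + j108.2 V.
Step 5 — Ohm's law: I = V / Z_total = (-19.67 + j108.2) / (1000 - j83.15) = -0.02847 + j0.1059 A.
Step 6 — Convert to polar: |I| = 0.1096 A, ∠I = 105.1°.

I = 0.1096∠105.1° A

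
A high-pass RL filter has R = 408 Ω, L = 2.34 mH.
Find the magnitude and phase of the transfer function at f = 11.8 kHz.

Step 1 — Angular frequency: ω = 2π·1.18e+04 = 7.414e+04 rad/s.
Step 2 — Transfer function: H(jω) = jωL/(R + jωL).
Step 3 — Numerator jωL = j·173.5; denominator R + jωL = 408 + j173.5.
Step 4 — H = 0.1531 + j0.3601.
Step 5 — Magnitude: |H| = 0.3913 (-8.1 dB); phase: φ = 67.0°.

|H| = 0.3913 (-8.1 dB), φ = 67.0°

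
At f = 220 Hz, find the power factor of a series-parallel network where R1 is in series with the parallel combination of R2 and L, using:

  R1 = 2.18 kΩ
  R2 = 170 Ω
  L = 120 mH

Step 1 — Angular frequency: ω = 2π·f = 2π·220 = 1382 rad/s.
Step 2 — Component impedances:
  R1: Z = R = 2180 Ω
  R2: Z = R = 170 Ω
  L: Z = jωL = j·1382·0.12 = 0 + j165.9 Ω
Step 3 — Parallel branch: R2 || L = 1/(1/R2 + 1/L) = 82.91 + j84.97 Ω.
Step 4 — Series with R1: Z_total = R1 + (R2 || L) = 2263 + j84.97 Ω = 2265∠2.2° Ω.
Step 5 — Power factor: PF = cos(φ) = Re(Z)/|Z| = 2262.9/2264.5 = 0.9993.
Step 6 — Type: Im(Z) = 84.97 ⇒ lagging (phase φ = 2.2°).

PF = 0.9993 (lagging, φ = 2.2°)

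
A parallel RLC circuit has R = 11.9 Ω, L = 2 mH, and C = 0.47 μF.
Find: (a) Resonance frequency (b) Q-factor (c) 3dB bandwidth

Step 1 — Resonance: ω₀ = 1/√(LC) = 1/√(0.002·4.7e-07) = 3.262e+04 rad/s.
Step 2 — f₀ = ω₀/(2π) = 5191 Hz.
Step 3 — Parallel Q: Q = R/(ω₀L) = 11.9/(3.262e+04·0.002) = 0.1824.
Step 4 — Bandwidth: Δω = ω₀/Q = 1.788e+05 rad/s; BW = Δω/(2π) = 2.846e+04 Hz.

(a) f₀ = 5191 Hz  (b) Q = 0.1824  (c) BW = 2.846e+04 Hz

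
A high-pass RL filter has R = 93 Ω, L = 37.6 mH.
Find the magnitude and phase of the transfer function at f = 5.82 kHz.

Step 1 — Angular frequency: ω = 2π·5820 = 3.657e+04 rad/s.
Step 2 — Transfer function: H(jω) = jωL/(R + jωL).
Step 3 — Numerator jωL = j·1375; denominator R + jωL = 93 + j1375.
Step 4 — H = 0.9954 + j0.06733.
Step 5 — Magnitude: |H| = 0.9977 (-0.0 dB); phase: φ = 3.9°.

|H| = 0.9977 (-0.0 dB), φ = 3.9°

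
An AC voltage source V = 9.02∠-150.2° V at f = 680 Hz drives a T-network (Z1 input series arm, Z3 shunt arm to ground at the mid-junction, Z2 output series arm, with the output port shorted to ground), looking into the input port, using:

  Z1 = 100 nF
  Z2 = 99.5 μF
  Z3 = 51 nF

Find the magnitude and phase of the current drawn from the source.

Step 1 — Angular frequency: ω = 2π·f = 2π·680 = 4273 rad/s.
Step 2 — Component impedances:
  Z1: Z = 1/(jωC) = -j/(ω·C) = 0 - j2341 Ω
  Z2: Z = 1/(jωC) = -j/(ω·C) = 0 - j2.352 Ω
  Z3: Z = 1/(jωC) = -j/(ω·C) = 0 - j4589 Ω
Step 3 — With the output port shorted to ground, the output series arm Z2 runs from the junction to ground; the shunt arm Z3 also runs from the junction to ground. They appear in parallel: Z3 || Z2 = 0 - j2.351 Ω.
Step 4 — Series with input arm Z1: Z_in = Z1 + (Z3 || Z2) = 0 - j2343 Ω = 2343∠-90.0° Ω.
Step 5 — Source phasor: V = 9.02∠-150.2° V = -7.827 - j4.483 V.
Step 6 — Ohm's law: I = V / Z_total = (-7.827 - j4.483) / (0 - j2343) = 0.001913 - j0.003341 A.
Step 7 — Convert to polar: |I| = 0.00385 A, ∠I = -60.2°.

I = 0.00385∠-60.2° A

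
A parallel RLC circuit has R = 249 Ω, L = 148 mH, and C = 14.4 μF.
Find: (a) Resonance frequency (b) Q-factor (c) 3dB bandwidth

Step 1 — Resonance: ω₀ = 1/√(LC) = 1/√(0.148·1.44e-05) = 685 rad/s.
Step 2 — f₀ = ω₀/(2π) = 109 Hz.
Step 3 — Parallel Q: Q = R/(ω₀L) = 249/(685·0.148) = 2.456.
Step 4 — Bandwidth: Δω = ω₀/Q = 278.9 rad/s; BW = Δω/(2π) = 44.39 Hz.

(a) f₀ = 109 Hz  (b) Q = 2.456  (c) BW = 44.39 Hz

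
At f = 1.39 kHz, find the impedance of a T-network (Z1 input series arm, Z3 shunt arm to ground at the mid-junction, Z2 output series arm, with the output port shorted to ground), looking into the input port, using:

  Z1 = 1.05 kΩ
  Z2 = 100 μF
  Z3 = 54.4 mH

Step 1 — Angular frequency: ω = 2π·f = 2π·1390 = 8734 rad/s.
Step 2 — Component impedances:
  Z1: Z = R = 1050 Ω
  Z2: Z = 1/(jωC) = -j/(ω·C) = 0 - j1.145 Ω
  Z3: Z = jωL = j·8734·0.0544 = 0 + j475.1 Ω
Step 3 — With the output port shorted to ground, the output series arm Z2 runs from the junction to ground; the shunt arm Z3 also runs from the junction to ground. They appear in parallel: Z3 || Z2 = 0 - j1.148 Ω.
Step 4 — Series with input arm Z1: Z_in = Z1 + (Z3 || Z2) = 1050 - j1.148 Ω = 1050∠-0.1° Ω.

Z = 1050 - j1.148 Ω = 1050∠-0.1° Ω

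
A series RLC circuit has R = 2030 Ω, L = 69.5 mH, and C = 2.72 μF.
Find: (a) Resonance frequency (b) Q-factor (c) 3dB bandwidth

Step 1 — Resonance condition Im(Z)=0 gives ω₀ = 1/√(LC).
Step 2 — ω₀ = 1/√(0.0695·2.72e-06) = 2300 rad/s.
Step 3 — f₀ = ω₀/(2π) = 366.1 Hz.
Step 4 — Series Q: Q = ω₀L/R = 2300·0.0695/2030 = 0.07874.
Step 5 — 3dB bandwidth: Δω = ω₀/Q = 2.921e+04 rad/s; BW = Δω/(2π) = 4649 Hz.

(a) f₀ = 366.1 Hz  (b) Q = 0.07874  (c) BW = 4649 Hz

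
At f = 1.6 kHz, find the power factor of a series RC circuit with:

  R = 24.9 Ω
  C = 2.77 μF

Step 1 — Angular frequency: ω = 2π·f = 2π·1600 = 1.005e+04 rad/s.
Step 2 — Component impedances:
  R: Z = R = 24.9 Ω
  C: Z = 1/(jωC) = -j/(ω·C) = 0 - j35.91 Ω
Step 3 — Series combination: Z_total = R + C = 24.9 - j35.91 Ω = 43.7∠-55.3° Ω.
Step 4 — Power factor: PF = cos(φ) = Re(Z)/|Z| = 24.9/43.7 = 0.5698.
Step 5 — Type: Im(Z) = -35.91 ⇒ leading (phase φ = -55.3°).

PF = 0.5698 (leading, φ = -55.3°)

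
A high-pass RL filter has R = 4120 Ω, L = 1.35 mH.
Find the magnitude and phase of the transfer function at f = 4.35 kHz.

Step 1 — Angular frequency: ω = 2π·4350 = 2.733e+04 rad/s.
Step 2 — Transfer function: H(jω) = jωL/(R + jωL).
Step 3 — Numerator jωL = j·36.9; denominator R + jωL = 4120 + j36.9.
Step 4 — H = 8.02e-05 + j0.008955.
Step 5 — Magnitude: |H| = 0.008955 (-41.0 dB); phase: φ = 89.5°.

|H| = 0.008955 (-41.0 dB), φ = 89.5°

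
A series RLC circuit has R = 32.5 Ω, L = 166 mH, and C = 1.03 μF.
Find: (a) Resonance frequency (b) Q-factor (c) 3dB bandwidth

Step 1 — Resonance: ω₀ = 1/√(LC) = 1/√(0.166·1.03e-06) = 2418 rad/s.
Step 2 — f₀ = ω₀/(2π) = 384.9 Hz.
Step 3 — Series Q: Q = ω₀L/R = 2418·0.166/32.5 = 12.35.
Step 4 — Bandwidth: Δω = ω₀/Q = 195.8 rad/s; BW = Δω/(2π) = 31.16 Hz.

(a) f₀ = 384.9 Hz  (b) Q = 12.35  (c) BW = 31.16 Hz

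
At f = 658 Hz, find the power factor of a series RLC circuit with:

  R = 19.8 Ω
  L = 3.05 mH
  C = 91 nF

Step 1 — Angular frequency: ω = 2π·f = 2π·658 = 4134 rad/s.
Step 2 — Component impedances:
  R: Z = R = 19.8 Ω
  L: Z = jωL = j·4134·0.00305 = 0 + j12.61 Ω
  C: Z = 1/(jωC) = -j/(ω·C) = 0 - j2658 Ω
Step 3 — Series combination: Z_total = R + L + C = 19.8 - j2645 Ω = 2645∠-89.6° Ω.
Step 4 — Power factor: PF = cos(φ) = Re(Z)/|Z| = 19.8/2645.45 = 0.007485.
Step 5 — Type: Im(Z) = -2645 ⇒ leading (phase φ = -89.6°).

PF = 0.007485 (leading, φ = -89.6°)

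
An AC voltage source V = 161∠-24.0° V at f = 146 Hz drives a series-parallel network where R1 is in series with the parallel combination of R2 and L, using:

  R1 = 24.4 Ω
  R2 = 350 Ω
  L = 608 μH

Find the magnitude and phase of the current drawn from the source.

Step 1 — Angular frequency: ω = 2π·f = 2π·146 = 917.3 rad/s.
Step 2 — Component impedances:
  R1: Z = R = 24.4 Ω
  R2: Z = R = 350 Ω
  L: Z = jωL = j·917.3·0.000608 = 0 + j0.5577 Ω
Step 3 — Parallel branch: R2 || L = 1/(1/R2 + 1/L) = 0.0008888 + j0.5577 Ω.
Step 4 — Series with R1: Z_total = R1 + (R2 || L) = 24.4 + j0.5577 Ω = 24.41∠1.3° Ω.
Step 5 — Source phasor: V = 161∠-24.0° V = 147.1 - j65.48 V.
Step 6 — Ohm's law: I = V / Z_total = (147.1 - j65.48) / (24.4 + j0.5577) = 5.963 - j2.82 A.
Step 7 — Convert to polar: |I| = 6.596 A, ∠I = -25.3°.

I = 6.596∠-25.3° A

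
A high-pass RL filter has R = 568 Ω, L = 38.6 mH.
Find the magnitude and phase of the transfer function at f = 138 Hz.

Step 1 — Angular frequency: ω = 2π·138 = 867.1 rad/s.
Step 2 — Transfer function: H(jω) = jωL/(R + jωL).
Step 3 — Numerator jωL = j·33.47; denominator R + jωL = 568 + j33.47.
Step 4 — H = 0.00346 + j0.05872.
Step 5 — Magnitude: |H| = 0.05882 (-24.6 dB); phase: φ = 86.6°.

|H| = 0.05882 (-24.6 dB), φ = 86.6°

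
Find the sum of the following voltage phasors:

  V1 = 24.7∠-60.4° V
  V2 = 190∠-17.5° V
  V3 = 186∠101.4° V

Step 1 — Convert each phasor to rectangular form:
  V1 = 24.7·(cos(-60.4°) + j·sin(-60.4°)) = 12.2 - j21.48 V
  V2 = 190·(cos(-17.5°) + j·sin(-17.5°)) = 181.2 - j57.13 V
  V3 = 186·(cos(101.4°) + j·sin(101.4°)) = -36.76 + j182.3 V
Step 2 — Sum components: V_total = 156.6 + j103.7 V.
Step 3 — Convert to polar: |V_total| = 187.9 V, ∠V_total = 33.5°.

V_total = 187.9∠33.5° V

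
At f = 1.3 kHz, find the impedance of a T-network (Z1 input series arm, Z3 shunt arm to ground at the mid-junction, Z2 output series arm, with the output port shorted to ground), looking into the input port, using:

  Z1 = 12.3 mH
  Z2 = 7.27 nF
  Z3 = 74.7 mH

Step 1 — Angular frequency: ω = 2π·f = 2π·1300 = 8168 rad/s.
Step 2 — Component impedances:
  Z1: Z = jωL = j·8168·0.0123 = 0 + j100.5 Ω
  Z2: Z = 1/(jωC) = -j/(ω·C) = 0 - j1.684e+04 Ω
  Z3: Z = jωL = j·8168·0.0747 = 0 + j610.2 Ω
Step 3 — With the output port shorted to ground, the output series arm Z2 runs from the junction to ground; the shunt arm Z3 also runs from the junction to ground. They appear in parallel: Z3 || Z2 = 0 + j633.1 Ω.
Step 4 — Series with input arm Z1: Z_in = Z1 + (Z3 || Z2) = 0 + j733.6 Ω = 733.6∠90.0° Ω.

Z = 0 + j733.6 Ω = 733.6∠90.0° Ω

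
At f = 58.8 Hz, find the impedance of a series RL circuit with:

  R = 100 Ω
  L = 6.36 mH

Step 1 — Angular frequency: ω = 2π·f = 2π·58.8 = 369.5 rad/s.
Step 2 — Component impedances:
  R: Z = R = 100 Ω
  L: Z = jωL = j·369.5·0.00636 = 0 + j2.35 Ω
Step 3 — Series combination: Z_total = R + L = 100 + j2.35 Ω = 100∠1.3° Ω.

Z = 100 + j2.35 Ω = 100∠1.3° Ω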